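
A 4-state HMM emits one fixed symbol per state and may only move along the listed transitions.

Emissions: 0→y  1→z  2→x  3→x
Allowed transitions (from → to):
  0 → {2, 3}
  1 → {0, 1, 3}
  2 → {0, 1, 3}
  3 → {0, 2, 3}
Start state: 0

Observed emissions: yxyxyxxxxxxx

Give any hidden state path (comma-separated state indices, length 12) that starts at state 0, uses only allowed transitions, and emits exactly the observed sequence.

0,2,0,2,0,2,3,3,2,3,2,3

  t0 'y' -> {0}, take 0 (start)
  t1 'x' -> {2,3}, take 2 (0->2 ok)
  t2 'y' -> {0}, take 0 (2->0 ok)
  t3 'x' -> {2,3}, take 2 (0->2 ok)
  t4 'y' -> {0}, take 0 (2->0 ok)
  t5 'x' -> {2,3}, take 2 (0->2 ok)
  t6 'x' -> {2,3}, take 3 (2->3 ok)
  t7 'x' -> {2,3}, take 3 (3->3 ok)
  t8 'x' -> {2,3}, take 2 (3->2 ok)
  t9 'x' -> {2,3}, take 3 (2->3 ok)
  t10 'x' -> {2,3}, take 2 (3->2 ok)
  t11 'x' -> {2,3}, take 3 (2->3 ok)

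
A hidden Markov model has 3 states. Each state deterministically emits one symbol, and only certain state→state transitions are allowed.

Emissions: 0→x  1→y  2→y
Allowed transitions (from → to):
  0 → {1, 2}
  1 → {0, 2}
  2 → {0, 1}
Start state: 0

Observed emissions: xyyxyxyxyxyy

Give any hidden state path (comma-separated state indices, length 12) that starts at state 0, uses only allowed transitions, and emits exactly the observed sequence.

  0: obs=x cand={0} pick 0 [start]
  1: obs=y cand={1,2} pick 2 [0->2 ok]
  2: obs=y cand={1,2} pick 1 [2->1 ok]
  3: obs=x cand={0} pick 0 [1->0 ok]
  4: obs=y cand={1,2} pick 2 [0->2 ok]
  5: obs=x cand={0} pick 0 [2->0 ok]
  6: obs=y cand={1,2} pick 2 [0->2 ok]
  7: obs=x cand={0} pick 0 [2->0 ok]
  8: obs=y cand={1,2} pick 2 [0->2 ok]
  9: obs=x cand={0} pick 0 [2->0 ok]
  10: obs=y cand={1,2} pick 1 [0->1 ok]
  11: obs=y cand={1,2} pick 2 [1->2 ok]

0,2,1,0,2,0,2,0,2,0,1,2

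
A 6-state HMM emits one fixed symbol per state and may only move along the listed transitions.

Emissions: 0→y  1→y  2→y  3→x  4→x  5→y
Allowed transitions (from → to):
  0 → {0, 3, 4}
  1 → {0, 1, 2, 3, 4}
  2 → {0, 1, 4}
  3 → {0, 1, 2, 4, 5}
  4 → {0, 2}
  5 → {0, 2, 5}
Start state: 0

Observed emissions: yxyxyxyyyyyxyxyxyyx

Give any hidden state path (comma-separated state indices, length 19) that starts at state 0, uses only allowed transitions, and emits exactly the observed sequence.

  0: obs=y cand={0,1,2,5} pick 0 [start]
  1: obs=x cand={3,4} pick 4 [0->4 ok]
  2: obs=y cand={0,1,2,5} pick 2 [4->2 ok]
  3: obs=x cand={3,4} pick 4 [2->4 ok]
  4: obs=y cand={0,1,2,5} pick 0 [4->0 ok]
  5: obs=x cand={3,4} pick 4 [0->4 ok]
  6: obs=y cand={0,1,2,5} pick 2 [4->2 ok]
  7: obs=y cand={0,1,2,5} pick 1 [2->1 ok]
  8: obs=y cand={0,1,2,5} pick 1 [1->1 ok]
  9: obs=y cand={0,1,2,5} pick 1 [1->1 ok]
  10: obs=y cand={0,1,2,5} pick 2 [1->2 ok]
  11: obs=x cand={3,4} pick 4 [2->4 ok]
  12: obs=y cand={0,1,2,5} pick 0 [4->0 ok]
  13: obs=x cand={3,4} pick 3 [0->3 ok]
  14: obs=y cand={0,1,2,5} pick 0 [3->0 ok]
  15: obs=x cand={3,4} pick 4 [0->4 ok]
  16: obs=y cand={0,1,2,5} pick 0 [4->0 ok]
  17: obs=y cand={0,1,2,5} pick 0 [0->0 ok]
  18: obs=x cand={3,4} pick 4 [0->4 ok]

0,4,2,4,0,4,2,1,1,1,2,4,0,3,0,4,0,0,4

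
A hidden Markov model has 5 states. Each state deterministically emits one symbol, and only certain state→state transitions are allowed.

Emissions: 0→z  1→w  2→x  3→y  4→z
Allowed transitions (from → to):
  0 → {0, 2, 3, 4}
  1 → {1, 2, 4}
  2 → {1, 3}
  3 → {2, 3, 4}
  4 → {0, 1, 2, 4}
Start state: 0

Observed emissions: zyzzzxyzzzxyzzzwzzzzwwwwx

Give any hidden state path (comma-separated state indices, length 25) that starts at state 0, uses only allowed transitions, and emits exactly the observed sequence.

0,3,4,0,0,2,3,4,4,0,2,3,4,4,4,1,4,4,4,4,1,1,1,1,2

  t0 'z' -> {0,4}, take 0 (start)
  t1 'y' -> {3}, take 3 (0->3 ok)
  t2 'z' -> {0,4}, take 4 (3->4 ok)
  t3 'z' -> {0,4}, take 0 (4->0 ok)
  t4 'z' -> {0,4}, take 0 (0->0 ok)
  t5 'x' -> {2}, take 2 (0->2 ok)
  t6 'y' -> {3}, take 3 (2->3 ok)
  t7 'z' -> {0,4}, take 4 (3->4 ok)
  t8 'z' -> {0,4}, take 4 (4->4 ok)
  t9 'z' -> {0,4}, take 0 (4->0 ok)
  t10 'x' -> {2}, take 2 (0->2 ok)
  t11 'y' -> {3}, take 3 (2->3 ok)
  t12 'z' -> {0,4}, take 4 (3->4 ok)
  t13 'z' -> {0,4}, take 4 (4->4 ok)
  t14 'z' -> {0,4}, take 4 (4->4 ok)
  t15 'w' -> {1}, take 1 (4->1 ok)
  t16 'z' -> {0,4}, take 4 (1->4 ok)
  t17 'z' -> {0,4}, take 4 (4->4 ok)
  t18 'z' -> {0,4}, take 4 (4->4 ok)
  t19 'z' -> {0,4}, take 4 (4->4 ok)
  t20 'w' -> {1}, take 1 (4->1 ok)
  t21 'w' -> {1}, take 1 (1->1 ok)
  t22 'w' -> {1}, take 1 (1->1 ok)
  t23 'w' -> {1}, take 1 (1->1 ok)
  t24 'x' -> {2}, take 2 (1->2 ok)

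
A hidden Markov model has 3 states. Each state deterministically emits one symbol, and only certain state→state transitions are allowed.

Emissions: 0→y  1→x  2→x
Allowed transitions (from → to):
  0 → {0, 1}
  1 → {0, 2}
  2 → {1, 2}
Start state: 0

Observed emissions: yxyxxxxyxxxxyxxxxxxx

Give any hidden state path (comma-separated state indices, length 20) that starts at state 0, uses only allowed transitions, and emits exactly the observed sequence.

  [0] y  {0}  => 0  start
  [1] x  {1,2}  => 1  0->1 ok
  [2] y  {0}  => 0  1->0 ok
  [3] x  {1,2}  => 1  0->1 ok
  [4] x  {1,2}  => 2  1->2 ok
  [5] x  {1,2}  => 2  2->2 ok
  [6] x  {1,2}  => 1  2->1 ok
  [7] y  {0}  => 0  1->0 ok
  [8] x  {1,2}  => 1  0->1 ok
  [9] x  {1,2}  => 2  1->2 ok
  [10] x  {1,2}  => 2  2->2 ok
  [11] x  {1,2}  => 1  2->1 ok
  [12] y  {0}  => 0  1->0 ok
  [13] x  {1,2}  => 1  0->1 ok
  [14] x  {1,2}  => 2  1->2 ok
  [15] x  {1,2}  => 2  2->2 ok
  [16] x  {1,2}  => 1  2->1 ok
  [17] x  {1,2}  => 2  1->2 ok
  [18] x  {1,2}  => 2  2->2 ok
  [19] x  {1,2}  => 1  2->1 ok

0,1,0,1,2,2,1,0,1,2,2,1,0,1,2,2,1,2,2,1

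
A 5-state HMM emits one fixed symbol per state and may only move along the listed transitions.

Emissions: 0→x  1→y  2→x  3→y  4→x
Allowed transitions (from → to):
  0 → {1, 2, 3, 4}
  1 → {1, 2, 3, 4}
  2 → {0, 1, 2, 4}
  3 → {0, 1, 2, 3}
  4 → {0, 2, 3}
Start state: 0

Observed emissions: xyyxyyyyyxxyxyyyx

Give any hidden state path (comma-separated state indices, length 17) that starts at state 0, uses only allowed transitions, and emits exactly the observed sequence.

0,3,1,2,1,3,3,3,3,2,2,1,2,1,1,3,0

  0: obs=x cand={0,2,4} pick 0 [start]
  1: obs=y cand={1,3} pick 3 [0->3 ok]
  2: obs=y cand={1,3} pick 1 [3->1 ok]
  3: obs=x cand={0,2,4} pick 2 [1->2 ok]
  4: obs=y cand={1,3} pick 1 [2->1 ok]
  5: obs=y cand={1,3} pick 3 [1->3 ok]
  6: obs=y cand={1,3} pick 3 [3->3 ok]
  7: obs=y cand={1,3} pick 3 [3->3 ok]
  8: obs=y cand={1,3} pick 3 [3->3 ok]
  9: obs=x cand={0,2,4} pick 2 [3->2 ok]
  10: obs=x cand={0,2,4} pick 2 [2->2 ok]
  11: obs=y cand={1,3} pick 1 [2->1 ok]
  12: obs=x cand={0,2,4} pick 2 [1->2 ok]
  13: obs=y cand={1,3} pick 1 [2->1 ok]
  14: obs=y cand={1,3} pick 1 [1->1 ok]
  15: obs=y cand={1,3} pick 3 [1->3 ok]
  16: obs=x cand={0,2,4} pick 0 [3->0 ok]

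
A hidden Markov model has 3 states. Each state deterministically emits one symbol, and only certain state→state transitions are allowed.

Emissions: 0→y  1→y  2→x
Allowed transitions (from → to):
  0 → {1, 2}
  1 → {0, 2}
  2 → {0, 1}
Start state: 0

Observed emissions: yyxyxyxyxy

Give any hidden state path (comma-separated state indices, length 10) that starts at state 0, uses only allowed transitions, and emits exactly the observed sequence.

  [0] y  {0,1}  => 0  start
  [1] y  {0,1}  => 1  0->1 ok
  [2] x  {2}  => 2  1->2 ok
  [3] y  {0,1}  => 1  2->1 ok
  [4] x  {2}  => 2  1->2 ok
  [5] y  {0,1}  => 0  2->0 ok
  [6] x  {2}  => 2  0->2 ok
  [7] y  {0,1}  => 1  2->1 ok
  [8] x  {2}  => 2  1->2 ok
  [9] y  {0,1}  => 1  2->1 ok

0,1,2,1,2,0,2,1,2,1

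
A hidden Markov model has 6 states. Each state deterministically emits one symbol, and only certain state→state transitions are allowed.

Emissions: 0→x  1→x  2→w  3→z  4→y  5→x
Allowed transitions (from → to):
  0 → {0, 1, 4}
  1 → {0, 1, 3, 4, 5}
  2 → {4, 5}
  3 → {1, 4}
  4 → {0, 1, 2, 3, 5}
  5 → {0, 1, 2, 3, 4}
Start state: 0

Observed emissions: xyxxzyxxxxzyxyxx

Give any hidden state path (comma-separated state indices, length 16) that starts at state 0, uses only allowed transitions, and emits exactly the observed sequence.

  0: obs=x cand={0,1,5} pick 0 [start]
  1: obs=y cand={4} pick 4 [0->4 ok]
  2: obs=x cand={0,1,5} pick 0 [4->0 ok]
  3: obs=x cand={0,1,5} pick 1 [0->1 ok]
  4: obs=z cand={3} pick 3 [1->3 ok]
  5: obs=y cand={4} pick 4 [3->4 ok]
  6: obs=x cand={0,1,5} pick 0 [4->0 ok]
  7: obs=x cand={0,1,5} pick 1 [0->1 ok]
  8: obs=x cand={0,1,5} pick 0 [1->0 ok]
  9: obs=x cand={0,1,5} pick 1 [0->1 ok]
  10: obs=z cand={3} pick 3 [1->3 ok]
  11: obs=y cand={4} pick 4 [3->4 ok]
  12: obs=x cand={0,1,5} pick 5 [4->5 ok]
  13: obs=y cand={4} pick 4 [5->4 ok]
  14: obs=x cand={0,1,5} pick 0 [4->0 ok]
  15: obs=x cand={0,1,5} pick 0 [0->0 ok]

0,4,0,1,3,4,0,1,0,1,3,4,5,4,0,0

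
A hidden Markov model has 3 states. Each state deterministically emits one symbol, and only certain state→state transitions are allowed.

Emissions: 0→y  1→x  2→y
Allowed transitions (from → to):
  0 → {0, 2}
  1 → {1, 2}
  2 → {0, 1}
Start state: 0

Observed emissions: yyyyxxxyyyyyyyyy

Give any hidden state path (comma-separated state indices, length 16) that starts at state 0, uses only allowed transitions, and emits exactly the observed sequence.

0,2,0,2,1,1,1,2,0,2,0,0,2,0,0,2

  0: obs=y cand={0,2} pick 0 [start]
  1: obs=y cand={0,2} pick 2 [0->2 ok]
  2: obs=y cand={0,2} pick 0 [2->0 ok]
  3: obs=y cand={0,2} pick 2 [0->2 ok]
  4: obs=x cand={1} pick 1 [2->1 ok]
  5: obs=x cand={1} pick 1 [1->1 ok]
  6: obs=x cand={1} pick 1 [1->1 ok]
  7: obs=y cand={0,2} pick 2 [1->2 ok]
  8: obs=y cand={0,2} pick 0 [2->0 ok]
  9: obs=y cand={0,2} pick 2 [0->2 ok]
  10: obs=y cand={0,2} pick 0 [2->0 ok]
  11: obs=y cand={0,2} pick 0 [0->0 ok]
  12: obs=y cand={0,2} pick 2 [0->2 ok]
  13: obs=y cand={0,2} pick 0 [2->0 ok]
  14: obs=y cand={0,2} pick 0 [0->0 ok]
  15: obs=y cand={0,2} pick 2 [0->2 ok]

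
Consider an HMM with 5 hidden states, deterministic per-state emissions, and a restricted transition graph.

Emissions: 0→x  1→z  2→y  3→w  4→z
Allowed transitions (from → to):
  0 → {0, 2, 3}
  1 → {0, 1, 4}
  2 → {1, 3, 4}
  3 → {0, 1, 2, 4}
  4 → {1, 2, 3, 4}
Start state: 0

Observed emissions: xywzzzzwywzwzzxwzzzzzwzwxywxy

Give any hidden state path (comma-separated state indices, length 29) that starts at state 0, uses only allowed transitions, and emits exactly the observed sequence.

  [0] x  {0}  => 0  start
  [1] y  {2}  => 2  0->2 ok
  [2] w  {3}  => 3  2->3 ok
  [3] z  {1,4}  => 1  3->1 ok
  [4] z  {1,4}  => 1  1->1 ok
  [5] z  {1,4}  => 1  1->1 ok
  [6] z  {1,4}  => 4  1->4 ok
  [7] w  {3}  => 3  4->3 ok
  [8] y  {2}  => 2  3->2 ok
  [9] w  {3}  => 3  2->3 ok
  [10] z  {1,4}  => 4  3->4 ok
  [11] w  {3}  => 3  4->3 ok
  [12] z  {1,4}  => 1  3->1 ok
  [13] z  {1,4}  => 1  1->1 ok
  [14] x  {0}  => 0  1->0 ok
  [15] w  {3}  => 3  0->3 ok
  [16] z  {1,4}  => 1  3->1 ok
  [17] z  {1,4}  => 1  1->1 ok
  [18] z  {1,4}  => 1  1->1 ok
  [19] z  {1,4}  => 1  1->1 ok
  [20] z  {1,4}  => 4  1->4 ok
  [21] w  {3}  => 3  4->3 ok
  [22] z  {1,4}  => 4  3->4 ok
  [23] w  {3}  => 3  4->3 ok
  [24] x  {0}  => 0  3->0 ok
  [25] y  {2}  => 2  0->2 ok
  [26] w  {3}  => 3  2->3 ok
  [27] x  {0}  => 0  3->0 ok
  [28] y  {2}  => 2  0->2 ok

0,2,3,1,1,1,4,3,2,3,4,3,1,1,0,3,1,1,1,1,4,3,4,3,0,2,3,0,2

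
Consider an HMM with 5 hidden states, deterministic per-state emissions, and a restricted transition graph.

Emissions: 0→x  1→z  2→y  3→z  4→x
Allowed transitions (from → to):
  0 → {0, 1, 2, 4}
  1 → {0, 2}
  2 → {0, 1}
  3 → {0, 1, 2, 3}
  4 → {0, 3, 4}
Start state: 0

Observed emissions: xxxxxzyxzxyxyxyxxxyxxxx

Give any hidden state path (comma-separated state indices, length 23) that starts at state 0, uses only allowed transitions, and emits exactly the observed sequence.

0,4,4,4,0,1,2,0,1,0,2,0,2,0,2,0,4,0,2,0,4,4,4

  t0 'x' -> {0,4}, take 0 (start)
  t1 'x' -> {0,4}, take 4 (0->4 ok)
  t2 'x' -> {0,4}, take 4 (4->4 ok)
  t3 'x' -> {0,4}, take 4 (4->4 ok)
  t4 'x' -> {0,4}, take 0 (4->0 ok)
  t5 'z' -> {1,3}, take 1 (0->1 ok)
  t6 'y' -> {2}, take 2 (1->2 ok)
  t7 'x' -> {0,4}, take 0 (2->0 ok)
  t8 'z' -> {1,3}, take 1 (0->1 ok)
  t9 'x' -> {0,4}, take 0 (1->0 ok)
  t10 'y' -> {2}, take 2 (0->2 ok)
  t11 'x' -> {0,4}, take 0 (2->0 ok)
  t12 'y' -> {2}, take 2 (0->2 ok)
  t13 'x' -> {0,4}, take 0 (2->0 ok)
  t14 'y' -> {2}, take 2 (0->2 ok)
  t15 'x' -> {0,4}, take 0 (2->0 ok)
  t16 'x' -> {0,4}, take 4 (0->4 ok)
  t17 'x' -> {0,4}, take 0 (4->0 ok)
  t18 'y' -> {2}, take 2 (0->2 ok)
  t19 'x' -> {0,4}, take 0 (2->0 ok)
  t20 'x' -> {0,4}, take 4 (0->4 ok)
  t21 'x' -> {0,4}, take 4 (4->4 ok)
  t22 'x' -> {0,4}, take 4 (4->4 ok)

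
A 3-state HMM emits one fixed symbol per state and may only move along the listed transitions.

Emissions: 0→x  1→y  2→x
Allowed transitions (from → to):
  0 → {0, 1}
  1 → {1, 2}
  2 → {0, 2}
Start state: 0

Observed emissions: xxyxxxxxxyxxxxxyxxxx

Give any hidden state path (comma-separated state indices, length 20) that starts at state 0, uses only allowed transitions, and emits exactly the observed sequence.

  t0 'x' -> {0,2}, take 0 (start)
  t1 'x' -> {0,2}, take 0 (0->0 ok)
  t2 'y' -> {1}, take 1 (0->1 ok)
  t3 'x' -> {0,2}, take 2 (1->2 ok)
  t4 'x' -> {0,2}, take 2 (2->2 ok)
  t5 'x' -> {0,2}, take 2 (2->2 ok)
  t6 'x' -> {0,2}, take 2 (2->2 ok)
  t7 'x' -> {0,2}, take 0 (2->0 ok)
  t8 'x' -> {0,2}, take 0 (0->0 ok)
  t9 'y' -> {1}, take 1 (0->1 ok)
  t10 'x' -> {0,2}, take 2 (1->2 ok)
  t11 'x' -> {0,2}, take 2 (2->2 ok)
  t12 'x' -> {0,2}, take 2 (2->2 ok)
  t13 'x' -> {0,2}, take 2 (2->2 ok)
  t14 'x' -> {0,2}, take 0 (2->0 ok)
  t15 'y' -> {1}, take 1 (0->1 ok)
  t16 'x' -> {0,2}, take 2 (1->2 ok)
  t17 'x' -> {0,2}, take 2 (2->2 ok)
  t18 'x' -> {0,2}, take 0 (2->0 ok)
  t19 'x' -> {0,2}, take 0 (0->0 ok)

0,0,1,2,2,2,2,0,0,1,2,2,2,2,0,1,2,2,0,0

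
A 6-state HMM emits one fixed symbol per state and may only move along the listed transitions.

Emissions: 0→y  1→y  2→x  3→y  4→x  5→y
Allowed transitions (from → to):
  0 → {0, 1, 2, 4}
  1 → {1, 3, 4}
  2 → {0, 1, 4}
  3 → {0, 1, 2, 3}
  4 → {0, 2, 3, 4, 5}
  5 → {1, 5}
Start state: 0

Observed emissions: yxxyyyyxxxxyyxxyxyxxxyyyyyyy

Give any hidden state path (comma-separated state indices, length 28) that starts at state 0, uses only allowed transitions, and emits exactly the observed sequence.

  0: obs=y cand={0,1,3,5} pick 0 [start]
  1: obs=x cand={2,4} pick 2 [0->2 ok]
  2: obs=x cand={2,4} pick 4 [2->4 ok]
  3: obs=y cand={0,1,3,5} pick 5 [4->5 ok]
  4: obs=y cand={0,1,3,5} pick 1 [5->1 ok]
  5: obs=y cand={0,1,3,5} pick 3 [1->3 ok]
  6: obs=y cand={0,1,3,5} pick 0 [3->0 ok]
  7: obs=x cand={2,4} pick 4 [0->4 ok]
  8: obs=x cand={2,4} pick 2 [4->2 ok]
  9: obs=x cand={2,4} pick 4 [2->4 ok]
  10: obs=x cand={2,4} pick 2 [4->2 ok]
  11: obs=y cand={0,1,3,5} pick 1 [2->1 ok]
  12: obs=y cand={0,1,3,5} pick 1 [1->1 ok]
  13: obs=x cand={2,4} pick 4 [1->4 ok]
  14: obs=x cand={2,4} pick 4 [4->4 ok]
  15: obs=y cand={0,1,3,5} pick 3 [4->3 ok]
  16: obs=x cand={2,4} pick 2 [3->2 ok]
  17: obs=y cand={0,1,3,5} pick 0 [2->0 ok]
  18: obs=x cand={2,4} pick 4 [0->4 ok]
  19: obs=x cand={2,4} pick 2 [4->2 ok]
  20: obs=x cand={2,4} pick 4 [2->4 ok]
  21: obs=y cand={0,1,3,5} pick 0 [4->0 ok]
  22: obs=y cand={0,1,3,5} pick 1 [0->1 ok]
  23: obs=y cand={0,1,3,5} pick 3 [1->3 ok]
  24: obs=y cand={0,1,3,5} pick 1 [3->1 ok]
  25: obs=y cand={0,1,3,5} pick 3 [1->3 ok]
  26: obs=y cand={0,1,3,5} pick 3 [3->3 ok]
  27: obs=y cand={0,1,3,5} pick 3 [3->3 ok]

0,2,4,5,1,3,0,4,2,4,2,1,1,4,4,3,2,0,4,2,4,0,1,3,1,3,3,3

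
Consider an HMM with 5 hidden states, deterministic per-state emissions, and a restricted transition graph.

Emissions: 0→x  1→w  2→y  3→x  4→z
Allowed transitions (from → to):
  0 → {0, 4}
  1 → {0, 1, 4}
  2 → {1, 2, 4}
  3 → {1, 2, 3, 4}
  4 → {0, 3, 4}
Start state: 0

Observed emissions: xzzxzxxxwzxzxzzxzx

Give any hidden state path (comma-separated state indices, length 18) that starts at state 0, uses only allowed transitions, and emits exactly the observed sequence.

0,4,4,0,4,3,3,3,1,4,0,4,3,4,4,0,4,3

  [0] x  {0,3}  => 0  start
  [1] z  {4}  => 4  0->4 ok
  [2] z  {4}  => 4  4->4 ok
  [3] x  {0,3}  => 0  4->0 ok
  [4] z  {4}  => 4  0->4 ok
  [5] x  {0,3}  => 3  4->3 ok
  [6] x  {0,3}  => 3  3->3 ok
  [7] x  {0,3}  => 3  3->3 ok
  [8] w  {1}  => 1  3->1 ok
  [9] z  {4}  => 4  1->4 ok
  [10] x  {0,3}  => 0  4->0 ok
  [11] z  {4}  => 4  0->4 ok
  [12] x  {0,3}  => 3  4->3 ok
  [13] z  {4}  => 4  3->4 ok
  [14] z  {4}  => 4  4->4 ok
  [15] x  {0,3}  => 0  4->0 ok
  [16] z  {4}  => 4  0->4 ok
  [17] x  {0,3}  => 3  4->3 ok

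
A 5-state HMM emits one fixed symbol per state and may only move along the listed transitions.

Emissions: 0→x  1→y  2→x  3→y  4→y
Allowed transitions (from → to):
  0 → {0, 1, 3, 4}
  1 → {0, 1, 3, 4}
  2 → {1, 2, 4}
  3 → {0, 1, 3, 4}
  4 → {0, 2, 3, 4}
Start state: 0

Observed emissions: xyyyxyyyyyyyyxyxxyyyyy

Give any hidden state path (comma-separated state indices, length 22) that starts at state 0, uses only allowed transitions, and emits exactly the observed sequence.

  0: obs=x cand={0,2} pick 0 [start]
  1: obs=y cand={1,3,4} pick 1 [0->1 ok]
  2: obs=y cand={1,3,4} pick 1 [1->1 ok]
  3: obs=y cand={1,3,4} pick 1 [1->1 ok]
  4: obs=x cand={0,2} pick 0 [1->0 ok]
  5: obs=y cand={1,3,4} pick 1 [0->1 ok]
  6: obs=y cand={1,3,4} pick 3 [1->3 ok]
  7: obs=y cand={1,3,4} pick 3 [3->3 ok]
  8: obs=y cand={1,3,4} pick 1 [3->1 ok]
  9: obs=y cand={1,3,4} pick 4 [1->4 ok]
  10: obs=y cand={1,3,4} pick 3 [4->3 ok]
  11: obs=y cand={1,3,4} pick 3 [3->3 ok]
  12: obs=y cand={1,3,4} pick 1 [3->1 ok]
  13: obs=x cand={0,2} pick 0 [1->0 ok]
  14: obs=y cand={1,3,4} pick 3 [0->3 ok]
  15: obs=x cand={0,2} pick 0 [3->0 ok]
  16: obs=x cand={0,2} pick 0 [0->0 ok]
  17: obs=y cand={1,3,4} pick 4 [0->4 ok]
  18: obs=y cand={1,3,4} pick 4 [4->4 ok]
  19: obs=y cand={1,3,4} pick 3 [4->3 ok]
  20: obs=y cand={1,3,4} pick 1 [3->1 ok]
  21: obs=y cand={1,3,4} pick 1 [1->1 ok]

0,1,1,1,0,1,3,3,1,4,3,3,1,0,3,0,0,4,4,3,1,1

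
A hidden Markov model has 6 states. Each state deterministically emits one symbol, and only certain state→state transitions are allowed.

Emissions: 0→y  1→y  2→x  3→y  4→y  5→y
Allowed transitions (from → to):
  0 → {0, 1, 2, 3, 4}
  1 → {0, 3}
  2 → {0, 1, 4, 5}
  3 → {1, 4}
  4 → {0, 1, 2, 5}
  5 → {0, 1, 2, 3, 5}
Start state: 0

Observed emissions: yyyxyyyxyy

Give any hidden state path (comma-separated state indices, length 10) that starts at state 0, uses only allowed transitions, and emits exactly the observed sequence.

  [0] y  {0,1,3,4,5}  => 0  start
  [1] y  {0,1,3,4,5}  => 0  0->0 ok
  [2] y  {0,1,3,4,5}  => 4  0->4 ok
  [3] x  {2}  => 2  4->2 ok
  [4] y  {0,1,3,4,5}  => 1  2->1 ok
  [5] y  {0,1,3,4,5}  => 0  1->0 ok
  [6] y  {0,1,3,4,5}  => 4  0->4 ok
  [7] x  {2}  => 2  4->2 ok
  [8] y  {0,1,3,4,5}  => 5  2->5 ok
  [9] y  {0,1,3,4,5}  => 5  5->5 ok

0,0,4,2,1,0,4,2,5,5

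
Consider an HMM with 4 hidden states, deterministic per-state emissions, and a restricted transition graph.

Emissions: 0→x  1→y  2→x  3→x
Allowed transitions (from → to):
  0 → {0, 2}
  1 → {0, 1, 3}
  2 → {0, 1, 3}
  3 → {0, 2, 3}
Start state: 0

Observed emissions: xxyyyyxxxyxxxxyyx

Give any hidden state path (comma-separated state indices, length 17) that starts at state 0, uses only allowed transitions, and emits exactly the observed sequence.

0,2,1,1,1,1,0,0,2,1,3,2,3,2,1,1,0

  [0] x  {0,2,3}  => 0  start
  [1] x  {0,2,3}  => 2  0->2 ok
  [2] y  {1}  => 1  2->1 ok
  [3] y  {1}  => 1  1->1 ok
  [4] y  {1}  => 1  1->1 ok
  [5] y  {1}  => 1  1->1 ok
  [6] x  {0,2,3}  => 0  1->0 ok
  [7] x  {0,2,3}  => 0  0->0 ok
  [8] x  {0,2,3}  => 2  0->2 ok
  [9] y  {1}  => 1  2->1 ok
  [10] x  {0,2,3}  => 3  1->3 ok
  [11] x  {0,2,3}  => 2  3->2 ok
  [12] x  {0,2,3}  => 3  2->3 ok
  [13] x  {0,2,3}  => 2  3->2 ok
  [14] y  {1}  => 1  2->1 ok
  [15] y  {1}  => 1  1->1 ok
  [16] x  {0,2,3}  => 0  1->0 ok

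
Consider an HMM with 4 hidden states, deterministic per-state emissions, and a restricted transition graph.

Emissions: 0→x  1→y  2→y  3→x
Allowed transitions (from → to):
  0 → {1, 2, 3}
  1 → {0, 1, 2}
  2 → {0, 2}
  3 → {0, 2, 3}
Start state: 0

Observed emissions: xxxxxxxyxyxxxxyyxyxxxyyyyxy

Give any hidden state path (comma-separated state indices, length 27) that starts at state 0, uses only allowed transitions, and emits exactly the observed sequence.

0,3,3,3,3,3,0,2,0,2,0,3,0,3,2,2,0,1,0,3,3,2,2,2,2,0,2

  pos 0: x in {0,3}, choose 0; start
  pos 1: x in {0,3}, choose 3; 0->3 ok
  pos 2: x in {0,3}, choose 3; 3->3 ok
  pos 3: x in {0,3}, choose 3; 3->3 ok
  pos 4: x in {0,3}, choose 3; 3->3 ok
  pos 5: x in {0,3}, choose 3; 3->3 ok
  pos 6: x in {0,3}, choose 0; 3->0 ok
  pos 7: y in {1,2}, choose 2; 0->2 ok
  pos 8: x in {0,3}, choose 0; 2->0 ok
  pos 9: y in {1,2}, choose 2; 0->2 ok
  pos 10: x in {0,3}, choose 0; 2->0 ok
  pos 11: x in {0,3}, choose 3; 0->3 ok
  pos 12: x in {0,3}, choose 0; 3->0 ok
  pos 13: x in {0,3}, choose 3; 0->3 ok
  pos 14: y in {1,2}, choose 2; 3->2 ok
  pos 15: y in {1,2}, choose 2; 2->2 ok
  pos 16: x in {0,3}, choose 0; 2->0 ok
  pos 17: y in {1,2}, choose 1; 0->1 ok
  pos 18: x in {0,3}, choose 0; 1->0 ok
  pos 19: x in {0,3}, choose 3; 0->3 ok
  pos 20: x in {0,3}, choose 3; 3->3 ok
  pos 21: y in {1,2}, choose 2; 3->2 ok
  pos 22: y in {1,2}, choose 2; 2->2 ok
  pos 23: y in {1,2}, choose 2; 2->2 ok
  pos 24: y in {1,2}, choose 2; 2->2 ok
  pos 25: x in {0,3}, choose 0; 2->0 ok
  pos 26: y in {1,2}, choose 2; 0->2 ok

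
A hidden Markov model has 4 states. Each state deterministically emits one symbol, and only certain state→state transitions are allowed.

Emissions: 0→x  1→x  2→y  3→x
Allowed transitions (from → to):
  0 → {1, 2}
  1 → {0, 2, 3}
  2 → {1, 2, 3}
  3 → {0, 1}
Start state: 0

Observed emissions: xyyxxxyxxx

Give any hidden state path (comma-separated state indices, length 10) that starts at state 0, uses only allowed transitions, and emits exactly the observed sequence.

0,2,2,3,1,0,2,3,1,0

  pos 0: x in {0,1,3}, choose 0; start
  pos 1: y in {2}, choose 2; 0->2 ok
  pos 2: y in {2}, choose 2; 2->2 ok
  pos 3: x in {0,1,3}, choose 3; 2->3 ok
  pos 4: x in {0,1,3}, choose 1; 3->1 ok
  pos 5: x in {0,1,3}, choose 0; 1->0 ok
  pos 6: y in {2}, choose 2; 0->2 ok
  pos 7: x in {0,1,3}, choose 3; 2->3 ok
  pos 8: x in {0,1,3}, choose 1; 3->1 ok
  pos 9: x in {0,1,3}, choose 0; 1->0 ok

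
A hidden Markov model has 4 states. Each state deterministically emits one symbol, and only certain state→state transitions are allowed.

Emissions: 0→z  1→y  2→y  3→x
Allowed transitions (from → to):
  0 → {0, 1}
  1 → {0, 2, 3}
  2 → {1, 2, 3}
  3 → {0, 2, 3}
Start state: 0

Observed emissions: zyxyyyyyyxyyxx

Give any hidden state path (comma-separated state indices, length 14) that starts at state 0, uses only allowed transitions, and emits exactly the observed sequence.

0,1,3,2,1,2,2,1,2,3,2,1,3,3

  pos 0: z in {0}, choose 0; start
  pos 1: y in {1,2}, choose 1; 0->1 ok
  pos 2: x in {3}, choose 3; 1->3 ok
  pos 3: y in {1,2}, choose 2; 3->2 ok
  pos 4: y in {1,2}, choose 1; 2->1 ok
  pos 5: y in {1,2}, choose 2; 1->2 ok
  pos 6: y in {1,2}, choose 2; 2->2 ok
  pos 7: y in {1,2}, choose 1; 2->1 ok
  pos 8: y in {1,2}, choose 2; 1->2 ok
  pos 9: x in {3}, choose 3; 2->3 ok
  pos 10: y in {1,2}, choose 2; 3->2 ok
  pos 11: y in {1,2}, choose 1; 2->1 ok
  pos 12: x in {3}, choose 3; 1->3 ok
  pos 13: x in {3}, choose 3; 3->3 ok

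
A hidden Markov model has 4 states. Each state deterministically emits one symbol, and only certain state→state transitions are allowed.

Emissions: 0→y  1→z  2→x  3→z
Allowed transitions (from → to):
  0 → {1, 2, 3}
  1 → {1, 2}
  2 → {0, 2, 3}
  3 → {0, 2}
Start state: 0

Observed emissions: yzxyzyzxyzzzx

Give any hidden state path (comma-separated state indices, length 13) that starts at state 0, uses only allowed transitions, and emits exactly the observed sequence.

0,3,2,0,3,0,1,2,0,1,1,1,2

  0: obs=y cand={0} pick 0 [start]
  1: obs=z cand={1,3} pick 3 [0->3 ok]
  2: obs=x cand={2} pick 2 [3->2 ok]
  3: obs=y cand={0} pick 0 [2->0 ok]
  4: obs=z cand={1,3} pick 3 [0->3 ok]
  5: obs=y cand={0} pick 0 [3->0 ok]
  6: obs=z cand={1,3} pick 1 [0->1 ok]
  7: obs=x cand={2} pick 2 [1->2 ok]
  8: obs=y cand={0} pick 0 [2->0 ok]
  9: obs=z cand={1,3} pick 1 [0->1 ok]
  10: obs=z cand={1,3} pick 1 [1->1 ok]
  11: obs=z cand={1,3} pick 1 [1->1 ok]
  12: obs=x cand={2} pick 2 [1->2 ok]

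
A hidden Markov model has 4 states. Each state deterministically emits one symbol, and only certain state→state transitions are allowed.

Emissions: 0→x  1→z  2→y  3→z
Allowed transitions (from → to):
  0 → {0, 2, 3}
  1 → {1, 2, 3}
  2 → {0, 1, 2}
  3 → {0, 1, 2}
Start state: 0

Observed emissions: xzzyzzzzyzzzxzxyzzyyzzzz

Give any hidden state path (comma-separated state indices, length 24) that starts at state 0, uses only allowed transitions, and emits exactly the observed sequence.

0,3,1,2,1,1,1,1,2,1,1,3,0,3,0,2,1,3,2,2,1,1,1,3

  t0 'x' -> {0}, take 0 (start)
  t1 'z' -> {1,3}, take 3 (0->3 ok)
  t2 'z' -> {1,3}, take 1 (3->1 ok)
  t3 'y' -> {2}, take 2 (1->2 ok)
  t4 'z' -> {1,3}, take 1 (2->1 ok)
  t5 'z' -> {1,3}, take 1 (1->1 ok)
  t6 'z' -> {1,3}, take 1 (1->1 ok)
  t7 'z' -> {1,3}, take 1 (1->1 ok)
  t8 'y' -> {2}, take 2 (1->2 ok)
  t9 'z' -> {1,3}, take 1 (2->1 ok)
  t10 'z' -> {1,3}, take 1 (1->1 ok)
  t11 'z' -> {1,3}, take 3 (1->3 ok)
  t12 'x' -> {0}, take 0 (3->0 ok)
  t13 'z' -> {1,3}, take 3 (0->3 ok)
  t14 'x' -> {0}, take 0 (3->0 ok)
  t15 'y' -> {2}, take 2 (0->2 ok)
  t16 'z' -> {1,3}, take 1 (2->1 ok)
  t17 'z' -> {1,3}, take 3 (1->3 ok)
  t18 'y' -> {2}, take 2 (3->2 ok)
  t19 'y' -> {2}, take 2 (2->2 ok)
  t20 'z' -> {1,3}, take 1 (2->1 ok)
  t21 'z' -> {1,3}, take 1 (1->1 ok)
  t22 'z' -> {1,3}, take 1 (1->1 ok)
  t23 'z' -> {1,3}, take 3 (1->3 ok)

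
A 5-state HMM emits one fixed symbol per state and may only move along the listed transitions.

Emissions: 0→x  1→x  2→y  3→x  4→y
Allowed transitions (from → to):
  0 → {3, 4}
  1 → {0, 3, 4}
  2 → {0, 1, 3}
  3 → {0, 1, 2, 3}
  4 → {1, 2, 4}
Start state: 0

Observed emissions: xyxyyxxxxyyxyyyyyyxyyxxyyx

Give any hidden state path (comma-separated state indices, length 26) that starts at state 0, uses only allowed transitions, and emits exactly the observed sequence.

0,4,1,4,4,1,0,3,1,4,2,1,4,4,4,4,4,4,1,4,2,3,1,4,2,1

  pos 0: x in {0,1,3}, choose 0; start
  pos 1: y in {2,4}, choose 4; 0->4 ok
  pos 2: x in {0,1,3}, choose 1; 4->1 ok
  pos 3: y in {2,4}, choose 4; 1->4 ok
  pos 4: y in {2,4}, choose 4; 4->4 ok
  pos 5: x in {0,1,3}, choose 1; 4->1 ok
  pos 6: x in {0,1,3}, choose 0; 1->0 ok
  pos 7: x in {0,1,3}, choose 3; 0->3 ok
  pos 8: x in {0,1,3}, choose 1; 3->1 ok
  pos 9: y in {2,4}, choose 4; 1->4 ok
  pos 10: y in {2,4}, choose 2; 4->2 ok
  pos 11: x in {0,1,3}, choose 1; 2->1 ok
  pos 12: y in {2,4}, choose 4; 1->4 ok
  pos 13: y in {2,4}, choose 4; 4->4 ok
  pos 14: y in {2,4}, choose 4; 4->4 ok
  pos 15: y in {2,4}, choose 4; 4->4 ok
  pos 16: y in {2,4}, choose 4; 4->4 ok
  pos 17: y in {2,4}, choose 4; 4->4 ok
  pos 18: x in {0,1,3}, choose 1; 4->1 ok
  pos 19: y in {2,4}, choose 4; 1->4 ok
  pos 20: y in {2,4}, choose 2; 4->2 ok
  pos 21: x in {0,1,3}, choose 3; 2->3 ok
  pos 22: x in {0,1,3}, choose 1; 3->1 ok
  pos 23: y in {2,4}, choose 4; 1->4 ok
  pos 24: y in {2,4}, choose 2; 4->2 ok
  pos 25: x in {0,1,3}, choose 1; 2->1 ok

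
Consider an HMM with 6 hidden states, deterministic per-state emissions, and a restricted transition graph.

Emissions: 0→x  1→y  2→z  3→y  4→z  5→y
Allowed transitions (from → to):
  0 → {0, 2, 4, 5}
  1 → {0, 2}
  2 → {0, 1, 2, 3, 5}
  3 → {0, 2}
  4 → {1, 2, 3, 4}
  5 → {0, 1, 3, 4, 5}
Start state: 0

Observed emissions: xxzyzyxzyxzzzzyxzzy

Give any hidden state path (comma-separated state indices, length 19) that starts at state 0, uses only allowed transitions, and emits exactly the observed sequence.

  t0 'x' -> {0}, take 0 (start)
  t1 'x' -> {0}, take 0 (0->0 ok)
  t2 'z' -> {2,4}, take 2 (0->2 ok)
  t3 'y' -> {1,3,5}, take 3 (2->3 ok)
  t4 'z' -> {2,4}, take 2 (3->2 ok)
  t5 'y' -> {1,3,5}, take 3 (2->3 ok)
  t6 'x' -> {0}, take 0 (3->0 ok)
  t7 'z' -> {2,4}, take 2 (0->2 ok)
  t8 'y' -> {1,3,5}, take 3 (2->3 ok)
  t9 'x' -> {0}, take 0 (3->0 ok)
  t10 'z' -> {2,4}, take 4 (0->4 ok)
  t11 'z' -> {2,4}, take 4 (4->4 ok)
  t12 'z' -> {2,4}, take 4 (4->4 ok)
  t13 'z' -> {2,4}, take 4 (4->4 ok)
  t14 'y' -> {1,3,5}, take 3 (4->3 ok)
  t15 'x' -> {0}, take 0 (3->0 ok)
  t16 'z' -> {2,4}, take 4 (0->4 ok)
  t17 'z' -> {2,4}, take 4 (4->4 ok)
  t18 'y' -> {1,3,5}, take 3 (4->3 ok)

0,0,2,3,2,3,0,2,3,0,4,4,4,4,3,0,4,4,3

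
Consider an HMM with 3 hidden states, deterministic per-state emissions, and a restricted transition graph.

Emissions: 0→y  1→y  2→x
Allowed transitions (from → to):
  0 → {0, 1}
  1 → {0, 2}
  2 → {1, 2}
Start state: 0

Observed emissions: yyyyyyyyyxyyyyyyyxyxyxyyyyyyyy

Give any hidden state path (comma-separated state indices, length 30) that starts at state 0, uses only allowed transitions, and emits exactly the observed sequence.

0,1,0,1,0,0,1,0,1,2,1,0,0,1,0,0,1,2,1,2,1,2,1,0,0,0,0,1,0,1

  pos 0: y in {0,1}, choose 0; start
  pos 1: y in {0,1}, choose 1; 0->1 ok
  pos 2: y in {0,1}, choose 0; 1->0 ok
  pos 3: y in {0,1}, choose 1; 0->1 ok
  pos 4: y in {0,1}, choose 0; 1->0 ok
  pos 5: y in {0,1}, choose 0; 0->0 ok
  pos 6: y in {0,1}, choose 1; 0->1 ok
  pos 7: y in {0,1}, choose 0; 1->0 ok
  pos 8: y in {0,1}, choose 1; 0->1 ok
  pos 9: x in {2}, choose 2; 1->2 ok
  pos 10: y in {0,1}, choose 1; 2->1 ok
  pos 11: y in {0,1}, choose 0; 1->0 ok
  pos 12: y in {0,1}, choose 0; 0->0 ok
  pos 13: y in {0,1}, choose 1; 0->1 ok
  pos 14: y in {0,1}, choose 0; 1->0 ok
  pos 15: y in {0,1}, choose 0; 0->0 ok
  pos 16: y in {0,1}, choose 1; 0->1 ok
  pos 17: x in {2}, choose 2; 1->2 ok
  pos 18: y in {0,1}, choose 1; 2->1 ok
  pos 19: x in {2}, choose 2; 1->2 ok
  pos 20: y in {0,1}, choose 1; 2->1 ok
  pos 21: x in {2}, choose 2; 1->2 ok
  pos 22: y in {0,1}, choose 1; 2->1 ok
  pos 23: y in {0,1}, choose 0; 1->0 ok
  pos 24: y in {0,1}, choose 0; 0->0 ok
  pos 25: y in {0,1}, choose 0; 0->0 ok
  pos 26: y in {0,1}, choose 0; 0->0 ok
  pos 27: y in {0,1}, choose 1; 0->1 ok
  pos 28: y in {0,1}, choose 0; 1->0 ok
  pos 29: y in {0,1}, choose 1; 0->1 ok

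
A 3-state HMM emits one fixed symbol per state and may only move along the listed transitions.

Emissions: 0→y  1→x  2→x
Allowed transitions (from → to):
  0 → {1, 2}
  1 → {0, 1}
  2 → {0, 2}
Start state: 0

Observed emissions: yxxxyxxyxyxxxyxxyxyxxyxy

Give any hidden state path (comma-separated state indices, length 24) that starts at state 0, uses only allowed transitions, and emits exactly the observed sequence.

  t0 'y' -> {0}, take 0 (start)
  t1 'x' -> {1,2}, take 1 (0->1 ok)
  t2 'x' -> {1,2}, take 1 (1->1 ok)
  t3 'x' -> {1,2}, take 1 (1->1 ok)
  t4 'y' -> {0}, take 0 (1->0 ok)
  t5 'x' -> {1,2}, take 2 (0->2 ok)
  t6 'x' -> {1,2}, take 2 (2->2 ok)
  t7 'y' -> {0}, take 0 (2->0 ok)
  t8 'x' -> {1,2}, take 2 (0->2 ok)
  t9 'y' -> {0}, take 0 (2->0 ok)
  t10 'x' -> {1,2}, take 2 (0->2 ok)
  t11 'x' -> {1,2}, take 2 (2->2 ok)
  t12 'x' -> {1,2}, take 2 (2->2 ok)
  t13 'y' -> {0}, take 0 (2->0 ok)
  t14 'x' -> {1,2}, take 2 (0->2 ok)
  t15 'x' -> {1,2}, take 2 (2->2 ok)
  t16 'y' -> {0}, take 0 (2->0 ok)
  t17 'x' -> {1,2}, take 2 (0->2 ok)
  t18 'y' -> {0}, take 0 (2->0 ok)
  t19 'x' -> {1,2}, take 1 (0->1 ok)
  t20 'x' -> {1,2}, take 1 (1->1 ok)
  t21 'y' -> {0}, take 0 (1->0 ok)
  t22 'x' -> {1,2}, take 1 (0->1 ok)
  t23 'y' -> {0}, take 0 (1->0 ok)

0,1,1,1,0,2,2,0,2,0,2,2,2,0,2,2,0,2,0,1,1,0,1,0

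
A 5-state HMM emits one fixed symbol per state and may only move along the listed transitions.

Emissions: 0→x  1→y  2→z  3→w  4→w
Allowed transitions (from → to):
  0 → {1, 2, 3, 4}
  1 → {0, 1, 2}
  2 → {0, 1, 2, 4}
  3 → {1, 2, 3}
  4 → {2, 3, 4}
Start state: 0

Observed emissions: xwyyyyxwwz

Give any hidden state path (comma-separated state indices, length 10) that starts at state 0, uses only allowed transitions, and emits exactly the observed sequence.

0,3,1,1,1,1,0,4,4,2

  t0 'x' -> {0}, take 0 (start)
  t1 'w' -> {3,4}, take 3 (0->3 ok)
  t2 'y' -> {1}, take 1 (3->1 ok)
  t3 'y' -> {1}, take 1 (1->1 ok)
  t4 'y' -> {1}, take 1 (1->1 ok)
  t5 'y' -> {1}, take 1 (1->1 ok)
  t6 'x' -> {0}, take 0 (1->0 ok)
  t7 'w' -> {3,4}, take 4 (0->4 ok)
  t8 'w' -> {3,4}, take 4 (4->4 ok)
  t9 'z' -> {2}, take 2 (4->2 ok)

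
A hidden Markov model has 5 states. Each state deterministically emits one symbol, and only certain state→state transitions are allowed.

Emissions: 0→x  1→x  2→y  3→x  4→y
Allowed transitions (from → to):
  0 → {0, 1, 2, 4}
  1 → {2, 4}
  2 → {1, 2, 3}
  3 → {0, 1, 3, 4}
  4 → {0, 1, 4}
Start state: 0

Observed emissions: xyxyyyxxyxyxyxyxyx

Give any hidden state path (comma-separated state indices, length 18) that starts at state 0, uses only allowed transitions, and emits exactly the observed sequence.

0,4,1,2,2,2,3,1,4,1,2,1,2,1,2,1,2,3

  [0] x  {0,1,3}  => 0  start
  [1] y  {2,4}  => 4  0->4 ok
  [2] x  {0,1,3}  => 1  4->1 ok
  [3] y  {2,4}  => 2  1->2 ok
  [4] y  {2,4}  => 2  2->2 ok
  [5] y  {2,4}  => 2  2->2 ok
  [6] x  {0,1,3}  => 3  2->3 ok
  [7] x  {0,1,3}  => 1  3->1 ok
  [8] y  {2,4}  => 4  1->4 ok
  [9] x  {0,1,3}  => 1  4->1 ok
  [10] y  {2,4}  => 2  1->2 ok
  [11] x  {0,1,3}  => 1  2->1 ok
  [12] y  {2,4}  => 2  1->2 ok
  [13] x  {0,1,3}  => 1  2->1 ok
  [14] y  {2,4}  => 2  1->2 ok
  [15] x  {0,1,3}  => 1  2->1 ok
  [16] y  {2,4}  => 2  1->2 ok
  [17] x  {0,1,3}  => 3  2->3 ok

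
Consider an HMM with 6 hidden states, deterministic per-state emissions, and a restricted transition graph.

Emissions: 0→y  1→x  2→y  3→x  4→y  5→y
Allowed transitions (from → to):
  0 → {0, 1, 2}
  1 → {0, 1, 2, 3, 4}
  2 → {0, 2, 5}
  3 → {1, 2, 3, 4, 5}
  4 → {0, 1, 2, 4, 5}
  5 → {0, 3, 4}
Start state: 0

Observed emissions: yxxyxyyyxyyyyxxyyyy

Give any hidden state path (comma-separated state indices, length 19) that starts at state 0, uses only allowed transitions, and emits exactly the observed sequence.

0,1,1,4,1,2,2,0,1,2,2,0,0,1,3,2,0,2,2

  [0] y  {0,2,4,5}  => 0  start
  [1] x  {1,3}  => 1  0->1 ok
  [2] x  {1,3}  => 1  1->1 ok
  [3] y  {0,2,4,5}  => 4  1->4 ok
  [4] x  {1,3}  => 1  4->1 ok
  [5] y  {0,2,4,5}  => 2  1->2 ok
  [6] y  {0,2,4,5}  => 2  2->2 ok
  [7] y  {0,2,4,5}  => 0  2->0 ok
  [8] x  {1,3}  => 1  0->1 ok
  [9] y  {0,2,4,5}  => 2  1->2 ok
  [10] y  {0,2,4,5}  => 2  2->2 ok
  [11] y  {0,2,4,5}  => 0  2->0 ok
  [12] y  {0,2,4,5}  => 0  0->0 ok
  [13] x  {1,3}  => 1  0->1 ok
  [14] x  {1,3}  => 3  1->3 ok
  [15] y  {0,2,4,5}  => 2  3->2 ok
  [16] y  {0,2,4,5}  => 0  2->0 ok
  [17] y  {0,2,4,5}  => 2  0->2 ok
  [18] y  {0,2,4,5}  => 2  2->2 ok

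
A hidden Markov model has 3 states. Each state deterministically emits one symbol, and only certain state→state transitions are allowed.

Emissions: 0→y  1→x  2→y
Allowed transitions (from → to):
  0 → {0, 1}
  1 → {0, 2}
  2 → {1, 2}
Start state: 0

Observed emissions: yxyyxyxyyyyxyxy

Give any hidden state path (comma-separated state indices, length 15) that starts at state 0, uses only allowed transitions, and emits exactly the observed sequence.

0,1,0,0,1,0,1,2,2,2,2,1,2,1,0

  t0 'y' -> {0,2}, take 0 (start)
  t1 'x' -> {1}, take 1 (0->1 ok)
  t2 'y' -> {0,2}, take 0 (1->0 ok)
  t3 'y' -> {0,2}, take 0 (0->0 ok)
  t4 'x' -> {1}, take 1 (0->1 ok)
  t5 'y' -> {0,2}, take 0 (1->0 ok)
  t6 'x' -> {1}, take 1 (0->1 ok)
  t7 'y' -> {0,2}, take 2 (1->2 ok)
  t8 'y' -> {0,2}, take 2 (2->2 ok)
  t9 'y' -> {0,2}, take 2 (2->2 ok)
  t10 'y' -> {0,2}, take 2 (2->2 ok)
  t11 'x' -> {1}, take 1 (2->1 ok)
  t12 'y' -> {0,2}, take 2 (1->2 ok)
  t13 'x' -> {1}, take 1 (2->1 ok)
  t14 'y' -> {0,2}, take 0 (1->0 ok)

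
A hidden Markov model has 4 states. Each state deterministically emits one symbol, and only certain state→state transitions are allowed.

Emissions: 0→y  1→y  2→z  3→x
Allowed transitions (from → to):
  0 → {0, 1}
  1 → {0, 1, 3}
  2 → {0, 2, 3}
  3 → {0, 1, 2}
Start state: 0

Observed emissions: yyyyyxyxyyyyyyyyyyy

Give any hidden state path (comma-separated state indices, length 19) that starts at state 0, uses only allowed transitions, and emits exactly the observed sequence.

  t0 'y' -> {0,1}, take 0 (start)
  t1 'y' -> {0,1}, take 0 (0->0 ok)
  t2 'y' -> {0,1}, take 0 (0->0 ok)
  t3 'y' -> {0,1}, take 1 (0->1 ok)
  t4 'y' -> {0,1}, take 1 (1->1 ok)
  t5 'x' -> {3}, take 3 (1->3 ok)
  t6 'y' -> {0,1}, take 1 (3->1 ok)
  t7 'x' -> {3}, take 3 (1->3 ok)
  t8 'y' -> {0,1}, take 0 (3->0 ok)
  t9 'y' -> {0,1}, take 1 (0->1 ok)
  t10 'y' -> {0,1}, take 0 (1->0 ok)
  t11 'y' -> {0,1}, take 1 (0->1 ok)
  t12 'y' -> {0,1}, take 0 (1->0 ok)
  t13 'y' -> {0,1}, take 1 (0->1 ok)
  t14 'y' -> {0,1}, take 1 (1->1 ok)
  t15 'y' -> {0,1}, take 1 (1->1 ok)
  t16 'y' -> {0,1}, take 0 (1->0 ok)
  t17 'y' -> {0,1}, take 0 (0->0 ok)
  t18 'y' -> {0,1}, take 1 (0->1 ok)

0,0,0,1,1,3,1,3,0,1,0,1,0,1,1,1,0,0,1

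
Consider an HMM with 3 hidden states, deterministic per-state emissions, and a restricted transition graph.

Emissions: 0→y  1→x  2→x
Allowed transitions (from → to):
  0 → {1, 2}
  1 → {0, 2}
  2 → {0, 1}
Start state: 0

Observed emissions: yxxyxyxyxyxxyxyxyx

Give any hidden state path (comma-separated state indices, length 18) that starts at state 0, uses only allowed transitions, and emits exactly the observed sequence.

  [0] y  {0}  => 0  start
  [1] x  {1,2}  => 1  0->1 ok
  [2] x  {1,2}  => 2  1->2 ok
  [3] y  {0}  => 0  2->0 ok
  [4] x  {1,2}  => 1  0->1 ok
  [5] y  {0}  => 0  1->0 ok
  [6] x  {1,2}  => 2  0->2 ok
  [7] y  {0}  => 0  2->0 ok
  [8] x  {1,2}  => 1  0->1 ok
  [9] y  {0}  => 0  1->0 ok
  [10] x  {1,2}  => 1  0->1 ok
  [11] x  {1,2}  => 2  1->2 ok
  [12] y  {0}  => 0  2->0 ok
  [13] x  {1,2}  => 1  0->1 ok
  [14] y  {0}  => 0  1->0 ok
  [15] x  {1,2}  => 1  0->1 ok
  [16] y  {0}  => 0  1->0 ok
  [17] x  {1,2}  => 1  0->1 ok

0,1,2,0,1,0,2,0,1,0,1,2,0,1,0,1,0,1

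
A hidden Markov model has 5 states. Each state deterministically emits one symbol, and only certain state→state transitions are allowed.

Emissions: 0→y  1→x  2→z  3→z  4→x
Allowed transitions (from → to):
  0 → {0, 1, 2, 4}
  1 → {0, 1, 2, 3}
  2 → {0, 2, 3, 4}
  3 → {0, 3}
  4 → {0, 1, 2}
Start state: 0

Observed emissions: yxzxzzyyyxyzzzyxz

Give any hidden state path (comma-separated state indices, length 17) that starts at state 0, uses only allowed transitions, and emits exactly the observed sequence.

  pos 0: y in {0}, choose 0; start
  pos 1: x in {1,4}, choose 1; 0->1 ok
  pos 2: z in {2,3}, choose 2; 1->2 ok
  pos 3: x in {1,4}, choose 4; 2->4 ok
  pos 4: z in {2,3}, choose 2; 4->2 ok
  pos 5: z in {2,3}, choose 3; 2->3 ok
  pos 6: y in {0}, choose 0; 3->0 ok
  pos 7: y in {0}, choose 0; 0->0 ok
  pos 8: y in {0}, choose 0; 0->0 ok
  pos 9: x in {1,4}, choose 1; 0->1 ok
  pos 10: y in {0}, choose 0; 1->0 ok
  pos 11: z in {2,3}, choose 2; 0->2 ok
  pos 12: z in {2,3}, choose 2; 2->2 ok
  pos 13: z in {2,3}, choose 3; 2->3 ok
  pos 14: y in {0}, choose 0; 3->0 ok
  pos 15: x in {1,4}, choose 1; 0->1 ok
  pos 16: z in {2,3}, choose 2; 1->2 ok

0,1,2,4,2,3,0,0,0,1,0,2,2,3,0,1,2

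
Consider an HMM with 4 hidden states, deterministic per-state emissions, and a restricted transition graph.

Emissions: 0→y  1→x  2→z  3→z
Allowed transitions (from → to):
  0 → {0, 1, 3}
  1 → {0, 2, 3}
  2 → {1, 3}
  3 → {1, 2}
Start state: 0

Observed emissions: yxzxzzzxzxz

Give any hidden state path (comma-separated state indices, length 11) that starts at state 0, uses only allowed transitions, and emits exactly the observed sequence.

0,1,2,1,2,3,2,1,3,1,3

  0: obs=y cand={0} pick 0 [start]
  1: obs=x cand={1} pick 1 [0->1 ok]
  2: obs=z cand={2,3} pick 2 [1->2 ok]
  3: obs=x cand={1} pick 1 [2->1 ok]
  4: obs=z cand={2,3} pick 2 [1->2 ok]
  5: obs=z cand={2,3} pick 3 [2->3 ok]
  6: obs=z cand={2,3} pick 2 [3->2 ok]
  7: obs=x cand={1} pick 1 [2->1 ok]
  8: obs=z cand={2,3} pick 3 [1->3 ok]
  9: obs=x cand={1} pick 1 [3->1 ok]
  10: obs=z cand={2,3} pick 3 [1->3 ok]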